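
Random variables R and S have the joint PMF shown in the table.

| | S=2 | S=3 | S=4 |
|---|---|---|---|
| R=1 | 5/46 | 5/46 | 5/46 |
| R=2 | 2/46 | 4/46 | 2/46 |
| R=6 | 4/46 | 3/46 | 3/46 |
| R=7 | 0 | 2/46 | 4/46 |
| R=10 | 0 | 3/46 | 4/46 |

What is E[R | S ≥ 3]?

P(S ≥ 3) = 35/46.
Summing R·P(R=x,S=y) over the conditioning event gives 85/23.
E[R | S ≥ 3] = (85/23) / (35/46) = 34/7.

34/7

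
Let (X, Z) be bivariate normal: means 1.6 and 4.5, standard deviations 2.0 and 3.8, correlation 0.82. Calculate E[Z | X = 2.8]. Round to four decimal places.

The regression of Z on X has slope ρ·σ_Z/σ_X and passes through (μ_X, μ_Z).
E[Z | X=2.8] = 4.5 + (0.82)·(3.8/2.0)·(2.8 − (1.6)) = 4.5 + (1.558)·(1.2) = 6.3696.

6.3696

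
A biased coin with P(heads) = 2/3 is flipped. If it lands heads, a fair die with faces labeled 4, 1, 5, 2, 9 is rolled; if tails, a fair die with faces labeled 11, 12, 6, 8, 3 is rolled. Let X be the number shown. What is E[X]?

82/15

E[X | heads] = (4+1+5+2+9)/5 = 21/5.
E[X | tails] = (11+12+6+8+3)/5 = 8.
E[X] = (2/3)·(21/5) + (1/3)·(8) = 82/15.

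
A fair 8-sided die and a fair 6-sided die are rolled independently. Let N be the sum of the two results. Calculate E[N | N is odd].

8

P(N is odd) = 1/2.
Σ over the event: 3·1/24 + 5·1/12 + 7·1/8 + 9·1/8 + 11·1/12 + 13·1/24 = 4.
E[N | N is odd] = (4) / (1/2) = 8.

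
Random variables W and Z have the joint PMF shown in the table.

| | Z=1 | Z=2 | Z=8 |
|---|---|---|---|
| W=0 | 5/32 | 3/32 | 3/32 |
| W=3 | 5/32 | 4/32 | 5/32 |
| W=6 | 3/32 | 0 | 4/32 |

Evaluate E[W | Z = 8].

P(Z = 8) = 3/8.
Σ W·P over the event = 0·(3/32) + 3·(5/32) + 6·(4/32) = 39/32.
E[W | Z = 8] = (39/32) / (3/8) = 13/4.

13/4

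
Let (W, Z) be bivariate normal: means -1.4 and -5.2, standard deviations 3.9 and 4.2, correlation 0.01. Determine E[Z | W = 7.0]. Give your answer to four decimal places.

-5.1095

For a bivariate normal, E[Z | W=x] = μ_Z + ρ·(σ_Z/σ_W)·(x − μ_W).
E[Z | W=7.0] = -5.2 + (0.01)·(4.2/3.9)·(7.0 − (-1.4)) = -5.2 + (0.010769)·(8.4) = -5.1095.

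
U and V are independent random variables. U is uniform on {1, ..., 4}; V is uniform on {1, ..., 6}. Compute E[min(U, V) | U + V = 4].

4/3

Outcomes with U + V = 4: (1,3), (2,2), (3,1), each with probability 1/24.
E[min(U, V) | U + V = 4] = (1 + 2 + 1) / 3 = 4/3.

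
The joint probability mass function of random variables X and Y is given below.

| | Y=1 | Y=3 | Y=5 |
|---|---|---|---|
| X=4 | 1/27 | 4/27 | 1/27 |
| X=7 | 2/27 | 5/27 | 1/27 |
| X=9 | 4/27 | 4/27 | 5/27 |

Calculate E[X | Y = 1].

P(Y = 1) = 7/27.
Summing X·P(X=x,Y=y) over the conditioning event gives 2.
E[X | Y = 1] = (2) / (7/27) = 54/7.

54/7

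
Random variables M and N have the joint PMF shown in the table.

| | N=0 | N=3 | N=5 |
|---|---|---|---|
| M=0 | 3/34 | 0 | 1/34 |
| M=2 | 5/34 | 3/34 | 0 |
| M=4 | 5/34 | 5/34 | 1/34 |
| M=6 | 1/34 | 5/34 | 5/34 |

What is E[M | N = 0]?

18/7

P(N = 0) = 7/17.
Σ M·P over the event = 0·(3/34) + 2·(5/34) + 4·(5/34) + 6·(1/34) = 18/17.
E[M | N = 0] = (18/17) / (7/17) = 18/7.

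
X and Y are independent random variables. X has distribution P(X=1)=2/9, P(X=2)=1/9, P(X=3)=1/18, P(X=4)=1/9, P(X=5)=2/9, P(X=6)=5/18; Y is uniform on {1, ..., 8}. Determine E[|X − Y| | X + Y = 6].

40/13

P(X + Y = 6) = 13/144.
Summing |X−Y|·P(x,y) over outcomes with X + Y = 6 gives 5/18.
E[|X − Y| | X + Y = 6] = (5/18) / (13/144) = 40/13.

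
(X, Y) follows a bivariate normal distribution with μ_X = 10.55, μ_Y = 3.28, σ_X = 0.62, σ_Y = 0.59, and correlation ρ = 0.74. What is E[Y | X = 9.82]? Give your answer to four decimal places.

2.7659

For a bivariate normal, E[Y | X=x] = μ_Y + ρ·(σ_Y/σ_X)·(x − μ_X).
E[Y | X=9.82] = 3.28 + (0.74)·(0.59/0.62)·(9.82 − (10.55)) = 3.28 + (0.70419)·(-0.73) = 2.7659.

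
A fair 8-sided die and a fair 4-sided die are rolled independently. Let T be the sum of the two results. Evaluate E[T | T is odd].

7

P(T is odd) = 1/2.
Σ over the event: 3·1/16 + 5·1/8 + 7·1/8 + 9·1/8 + 11·1/16 = 7/2.
E[T | T is odd] = (7/2) / (1/2) = 7.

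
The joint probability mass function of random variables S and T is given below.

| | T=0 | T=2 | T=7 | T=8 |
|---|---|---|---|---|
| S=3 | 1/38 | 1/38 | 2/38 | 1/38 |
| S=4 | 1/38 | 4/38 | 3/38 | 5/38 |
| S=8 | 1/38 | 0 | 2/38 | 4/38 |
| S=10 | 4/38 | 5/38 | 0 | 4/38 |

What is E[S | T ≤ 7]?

P(T ≤ 7) = 12/19.
Summing S·P(S=x,T=y) over the conditioning event gives 79/19.
E[S | T ≤ 7] = (79/19) / (12/19) = 79/12.

79/12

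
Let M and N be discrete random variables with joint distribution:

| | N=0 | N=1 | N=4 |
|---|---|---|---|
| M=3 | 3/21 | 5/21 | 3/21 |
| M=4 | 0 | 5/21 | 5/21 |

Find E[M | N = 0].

P(N = 0) = 1/7.
Σ M·P over the event = 3·(3/21) = 3/7.
E[M | N = 0] = (3/7) / (1/7) = 3.

3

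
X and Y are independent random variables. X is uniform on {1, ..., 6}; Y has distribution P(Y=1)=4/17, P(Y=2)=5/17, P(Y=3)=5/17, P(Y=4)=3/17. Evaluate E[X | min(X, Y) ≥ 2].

4

P(min(X, Y) ≥ 2) = 65/102.
Summing X·P(x,y) over outcomes with min(X, Y) ≥ 2 gives 130/51.
E[X | min(X, Y) ≥ 2] = (130/51) / (65/102) = 4.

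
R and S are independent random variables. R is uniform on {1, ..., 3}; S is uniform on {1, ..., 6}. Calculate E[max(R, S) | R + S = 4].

P(R + S = 4) = 1/6.
Summing max(R,S)·P(x,y) over outcomes with R + S = 4 gives 4/9.
E[max(R, S) | R + S = 4] = (4/9) / (1/6) = 8/3.

8/3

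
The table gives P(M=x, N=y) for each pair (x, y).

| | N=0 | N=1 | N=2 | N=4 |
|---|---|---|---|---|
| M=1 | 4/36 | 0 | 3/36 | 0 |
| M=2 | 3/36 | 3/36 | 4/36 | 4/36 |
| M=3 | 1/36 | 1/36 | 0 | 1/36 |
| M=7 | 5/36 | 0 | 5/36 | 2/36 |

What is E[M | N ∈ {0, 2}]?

P(N ∈ {0, 2}) = 25/36.
Σ M·P over the event = 1·(4/36) + 1·(3/36) + 2·(3/36) + 2·(4/36) + 3·(1/36) + 7·(5/36) + 7·(5/36) = 47/18.
E[M | N ∈ {0, 2}] = (47/18) / (25/36) = 94/25.

94/25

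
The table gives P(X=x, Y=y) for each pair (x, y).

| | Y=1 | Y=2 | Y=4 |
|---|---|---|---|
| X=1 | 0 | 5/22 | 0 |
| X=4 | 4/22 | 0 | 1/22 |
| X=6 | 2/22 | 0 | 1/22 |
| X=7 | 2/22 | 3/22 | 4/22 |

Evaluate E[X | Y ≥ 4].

P(Y ≥ 4) = 3/11.
Σ X·P over the event = 4·(1/22) + 6·(1/22) + 7·(4/22) = 19/11.
E[X | Y ≥ 4] = (19/11) / (3/11) = 19/3.

19/3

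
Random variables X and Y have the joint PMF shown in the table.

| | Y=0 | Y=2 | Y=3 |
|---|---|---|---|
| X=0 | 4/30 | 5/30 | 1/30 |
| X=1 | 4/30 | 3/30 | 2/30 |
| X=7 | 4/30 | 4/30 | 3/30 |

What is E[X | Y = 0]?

8/3

P(Y = 0) = 2/5.
Σ X·P over the event = 0·(4/30) + 1·(4/30) + 7·(4/30) = 16/15.
E[X | Y = 0] = (16/15) / (2/5) = 8/3.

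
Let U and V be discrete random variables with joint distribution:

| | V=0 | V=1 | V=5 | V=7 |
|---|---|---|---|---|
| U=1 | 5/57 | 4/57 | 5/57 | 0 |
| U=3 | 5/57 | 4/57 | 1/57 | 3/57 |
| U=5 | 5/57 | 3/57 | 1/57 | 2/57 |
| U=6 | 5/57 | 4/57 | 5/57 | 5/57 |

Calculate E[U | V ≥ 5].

P(V ≥ 5) = 22/57.
Summing U·P(U=x,V=y) over the conditioning event gives 92/57.
E[U | V ≥ 5] = (92/57) / (22/57) = 46/11.

46/11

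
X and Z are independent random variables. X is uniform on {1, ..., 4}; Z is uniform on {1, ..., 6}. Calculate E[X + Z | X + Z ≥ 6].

52/7

P(X + Z ≥ 6) = 7/12.
Summing (X+Z)·P(x,y) over outcomes with X + Z ≥ 6 gives 13/3.
E[X + Z | X + Z ≥ 6] = (13/3) / (7/12) = 52/7.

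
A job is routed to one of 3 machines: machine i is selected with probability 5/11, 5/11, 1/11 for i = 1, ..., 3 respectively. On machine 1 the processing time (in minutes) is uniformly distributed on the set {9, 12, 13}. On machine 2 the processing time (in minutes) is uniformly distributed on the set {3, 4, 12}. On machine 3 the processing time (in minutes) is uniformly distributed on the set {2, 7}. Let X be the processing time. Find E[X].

E[X | machine 1] = (9+12+13)/3 = 34/3.
E[X | machine 2] = (3+4+12)/3 = 19/3.
E[X | machine 3] = (2+7)/2 = 9/2.
By the law of total expectation,
E[X] = (5/11)·(34/3) + (5/11)·(19/3) + (1/11)·(9/2) = 557/66.

557/66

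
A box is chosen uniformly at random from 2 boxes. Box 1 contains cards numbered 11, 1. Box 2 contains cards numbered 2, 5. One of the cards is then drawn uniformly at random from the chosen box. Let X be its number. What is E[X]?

19/4

E[X | box 1] = (11+1)/2 = 6.
E[X | box 2] = (2+5)/2 = 7/2.
E[X] = (1/2)·(6) + (1/2)·(7/2) = 19/4.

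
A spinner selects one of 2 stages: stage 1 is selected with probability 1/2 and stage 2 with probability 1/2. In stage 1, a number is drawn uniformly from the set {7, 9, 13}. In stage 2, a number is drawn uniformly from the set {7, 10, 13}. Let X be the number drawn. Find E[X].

59/6

E[X | stage 1] = (7+9+13)/3 = 29/3.
E[X | stage 2] = (7+10+13)/3 = 10.
E[X] = (1/2)·(29/3) + (1/2)·(10) = 59/6.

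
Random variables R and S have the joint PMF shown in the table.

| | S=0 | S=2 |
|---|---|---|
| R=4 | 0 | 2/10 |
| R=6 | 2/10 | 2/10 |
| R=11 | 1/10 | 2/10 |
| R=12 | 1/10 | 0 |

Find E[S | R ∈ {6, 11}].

P(R ∈ {6, 11}) = 7/10.
Summing S·P(R=x,S=y) over the conditioning event gives 4/5.
E[S | R ∈ {6, 11}] = (4/5) / (7/10) = 8/7.

8/7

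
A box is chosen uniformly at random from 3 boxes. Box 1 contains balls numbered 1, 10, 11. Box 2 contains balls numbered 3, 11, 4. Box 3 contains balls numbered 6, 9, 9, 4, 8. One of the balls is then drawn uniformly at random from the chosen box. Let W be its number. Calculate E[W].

E[W | box 1] = (1+10+11)/3 = 22/3.
E[W | box 2] = (3+11+4)/3 = 6.
E[W | box 3] = (6+9+9+4+8)/5 = 36/5.
By the law of total expectation,
E[W] = (1/3)·(22/3) + (1/3)·(6) + (1/3)·(36/5) = 308/45.

308/45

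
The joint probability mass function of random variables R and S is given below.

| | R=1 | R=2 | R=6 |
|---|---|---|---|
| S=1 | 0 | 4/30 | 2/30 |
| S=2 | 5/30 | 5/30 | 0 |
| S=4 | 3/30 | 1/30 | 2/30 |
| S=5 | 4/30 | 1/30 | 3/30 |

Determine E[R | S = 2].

3/2

P(S = 2) = 1/3.
Σ R·P over the event = 1·(5/30) + 2·(5/30) = 1/2.
E[R | S = 2] = (1/2) / (1/3) = 3/2.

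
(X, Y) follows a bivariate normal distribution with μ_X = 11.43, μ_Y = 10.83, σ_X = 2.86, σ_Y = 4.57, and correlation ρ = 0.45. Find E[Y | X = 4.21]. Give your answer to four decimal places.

5.6384

The regression of Y on X has slope ρ·σ_Y/σ_X and passes through (μ_X, μ_Y).
E[Y | X=4.21] = 10.83 + (0.45)·(4.57/2.86)·(4.21 − (11.43)) = 10.83 + (0.71906)·(-7.22) = 5.6384.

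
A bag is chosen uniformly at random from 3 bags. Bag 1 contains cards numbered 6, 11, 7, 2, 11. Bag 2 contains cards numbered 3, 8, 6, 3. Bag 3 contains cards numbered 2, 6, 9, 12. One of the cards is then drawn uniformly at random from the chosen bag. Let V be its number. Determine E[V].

E[V | bag 1] = (6+11+7+2+11)/5 = 37/5.
E[V | bag 2] = (3+8+6+3)/4 = 5.
E[V | bag 3] = (2+6+9+12)/4 = 29/4.
E[V] = (1/3)·(37/5) + (1/3)·(5) + (1/3)·(29/4) = 131/20.

131/20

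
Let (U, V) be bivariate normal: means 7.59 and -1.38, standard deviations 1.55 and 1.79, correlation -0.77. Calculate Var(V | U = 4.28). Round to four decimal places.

1.3044

For a bivariate normal, Var(V | U=x) = σ_V²(1 − ρ²).
Var(V | U=4.28) = (1.79)²·(1 − (-0.77)²) = 3.2041·0.4071 = 1.3044.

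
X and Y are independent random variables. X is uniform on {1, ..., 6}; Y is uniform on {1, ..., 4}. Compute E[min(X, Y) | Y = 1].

1

Outcomes with Y = 1: (1,1), (2,1), (3,1), (4,1), (5,1), (6,1), each with probability 1/24.
E[min(X, Y) | Y = 1] = (1 + 1 + 1 + 1 + 1 + 1) / 6 = 1.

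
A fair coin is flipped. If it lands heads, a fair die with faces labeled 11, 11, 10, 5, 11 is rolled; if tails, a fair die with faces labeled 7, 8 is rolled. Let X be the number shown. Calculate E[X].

E[X | heads] = (11+11+10+5+11)/5 = 48/5.
E[X | tails] = (7+8)/2 = 15/2.
By the law of total expectation,
E[X] = (1/2)·(48/5) + (1/2)·(15/2) = 171/20.

171/20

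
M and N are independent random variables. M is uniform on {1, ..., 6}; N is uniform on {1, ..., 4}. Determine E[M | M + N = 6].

P(M + N = 6) = 1/6.
Summing M·P(x,y) over outcomes with M + N = 6 gives 7/12.
E[M | M + N = 6] = (7/12) / (1/6) = 7/2.

7/2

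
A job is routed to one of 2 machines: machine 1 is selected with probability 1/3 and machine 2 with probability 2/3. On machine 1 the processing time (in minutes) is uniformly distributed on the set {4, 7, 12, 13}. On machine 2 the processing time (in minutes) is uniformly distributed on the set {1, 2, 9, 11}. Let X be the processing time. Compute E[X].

41/6

E[X | machine 1] = (4+7+12+13)/4 = 9.
E[X | machine 2] = (1+2+9+11)/4 = 23/4.
E[X] = (1/3)·(9) + (2/3)·(23/4) = 41/6.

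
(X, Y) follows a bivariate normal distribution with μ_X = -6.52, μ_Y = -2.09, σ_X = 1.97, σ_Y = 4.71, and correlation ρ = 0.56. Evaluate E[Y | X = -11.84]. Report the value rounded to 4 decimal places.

-9.2129

For a bivariate normal, E[Y | X=x] = μ_Y + ρ·(σ_Y/σ_X)·(x − μ_X).
E[Y | X=-11.84] = -2.09 + (0.56)·(4.71/1.97)·(-11.84 − (-6.52)) = -2.09 + (1.3389)·(-5.32) = -9.2129.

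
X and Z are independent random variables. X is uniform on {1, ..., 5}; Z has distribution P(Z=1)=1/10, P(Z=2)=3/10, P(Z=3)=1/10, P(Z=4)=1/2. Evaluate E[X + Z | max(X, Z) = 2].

P(max(X, Z) = 2) = 7/50.
Summing (X+Z)·P(x,y) over outcomes with max(X, Z) = 2 gives 12/25.
E[X + Z | max(X, Z) = 2] = (12/25) / (7/50) = 24/7.

24/7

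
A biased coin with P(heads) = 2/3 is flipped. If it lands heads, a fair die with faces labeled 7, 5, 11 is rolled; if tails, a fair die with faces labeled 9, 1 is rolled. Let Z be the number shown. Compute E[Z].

61/9

E[Z | heads] = (7+5+11)/3 = 23/3.
E[Z | tails] = (9+1)/2 = 5.
E[Z] = (2/3)·(23/3) + (1/3)·(5) = 61/9.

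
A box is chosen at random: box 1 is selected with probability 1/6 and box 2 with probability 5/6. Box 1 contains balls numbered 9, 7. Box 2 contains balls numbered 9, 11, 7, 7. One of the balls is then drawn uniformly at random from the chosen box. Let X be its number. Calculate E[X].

E[X | box 1] = (9+7)/2 = 8.
E[X | box 2] = (9+11+7+7)/4 = 17/2.
E[X] = (1/6)·(8) + (5/6)·(17/2) = 101/12.

101/12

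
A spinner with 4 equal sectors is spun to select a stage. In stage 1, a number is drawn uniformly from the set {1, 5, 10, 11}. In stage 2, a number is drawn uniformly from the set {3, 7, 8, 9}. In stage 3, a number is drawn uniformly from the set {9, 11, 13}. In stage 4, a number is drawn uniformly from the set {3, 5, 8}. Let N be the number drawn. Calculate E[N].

179/24

E[N | stage 1] = (1+5+10+11)/4 = 27/4.
E[N | stage 2] = (3+7+8+9)/4 = 27/4.
E[N | stage 3] = (9+11+13)/3 = 11.
E[N | stage 4] = (3+5+8)/3 = 16/3.
E[N] = (1/4)·(27/4) + (1/4)·(27/4) + (1/4)·(11) + (1/4)·(16/3) = 179/24.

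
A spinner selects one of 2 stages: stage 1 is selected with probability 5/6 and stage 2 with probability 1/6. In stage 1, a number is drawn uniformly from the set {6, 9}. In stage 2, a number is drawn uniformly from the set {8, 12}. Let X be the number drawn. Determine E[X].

95/12

E[X | stage 1] = (6+9)/2 = 15/2.
E[X | stage 2] = (8+12)/2 = 10.
By the law of total expectation,
E[X] = (5/6)·(15/2) + (1/6)·(10) = 95/12.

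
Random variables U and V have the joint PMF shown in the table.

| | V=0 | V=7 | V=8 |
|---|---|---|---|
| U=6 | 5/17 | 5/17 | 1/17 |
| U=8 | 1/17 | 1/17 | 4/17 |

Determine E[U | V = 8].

38/5

P(V = 8) = 5/17.
Σ U·P over the event = 6·(1/17) + 8·(4/17) = 38/17.
E[U | V = 8] = (38/17) / (5/17) = 38/5.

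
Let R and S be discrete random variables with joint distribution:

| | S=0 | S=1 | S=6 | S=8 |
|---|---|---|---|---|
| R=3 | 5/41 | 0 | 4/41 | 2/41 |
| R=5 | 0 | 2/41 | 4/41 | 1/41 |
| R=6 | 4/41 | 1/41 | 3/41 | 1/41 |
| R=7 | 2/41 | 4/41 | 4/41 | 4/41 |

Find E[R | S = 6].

26/5

P(S = 6) = 15/41.
Σ R·P over the event = 3·(4/41) + 5·(4/41) + 6·(3/41) + 7·(4/41) = 78/41.
E[R | S = 6] = (78/41) / (15/41) = 26/5.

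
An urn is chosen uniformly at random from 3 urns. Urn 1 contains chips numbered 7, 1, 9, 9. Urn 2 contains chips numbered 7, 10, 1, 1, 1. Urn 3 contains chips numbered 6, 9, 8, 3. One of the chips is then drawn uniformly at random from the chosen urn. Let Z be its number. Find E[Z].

E[Z | urn 1] = (7+1+9+9)/4 = 13/2.
E[Z | urn 2] = (7+10+1+1+1)/5 = 4.
E[Z | urn 3] = (6+9+8+3)/4 = 13/2.
E[Z] = (1/3)·(13/2) + (1/3)·(4) + (1/3)·(13/2) = 17/3.

17/3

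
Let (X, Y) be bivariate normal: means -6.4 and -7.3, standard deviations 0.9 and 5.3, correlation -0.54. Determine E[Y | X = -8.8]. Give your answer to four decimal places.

0.3320

For a bivariate normal, E[Y | X=x] = μ_Y + ρ·(σ_Y/σ_X)·(x − μ_X).
E[Y | X=-8.8] = -7.3 + (-0.54)·(5.3/0.9)·(-8.8 − (-6.4)) = -7.3 + (-3.18)·(-2.4) = 0.3320.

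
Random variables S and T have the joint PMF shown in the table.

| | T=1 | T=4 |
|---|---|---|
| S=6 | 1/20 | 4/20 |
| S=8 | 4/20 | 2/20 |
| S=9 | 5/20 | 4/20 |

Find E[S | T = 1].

83/10

P(T = 1) = 1/2.
Σ S·P over the event = 6·(1/20) + 8·(4/20) + 9·(5/20) = 83/20.
E[S | T = 1] = (83/20) / (1/2) = 83/10.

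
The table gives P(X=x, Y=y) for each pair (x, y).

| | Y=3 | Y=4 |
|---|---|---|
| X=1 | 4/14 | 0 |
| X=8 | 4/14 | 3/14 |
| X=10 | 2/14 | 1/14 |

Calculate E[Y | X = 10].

10/3

P(X = 10) = 3/14.
Σ Y·P over the event = 3·(2/14) + 4·(1/14) = 5/7.
E[Y | X = 10] = (5/7) / (3/14) = 10/3.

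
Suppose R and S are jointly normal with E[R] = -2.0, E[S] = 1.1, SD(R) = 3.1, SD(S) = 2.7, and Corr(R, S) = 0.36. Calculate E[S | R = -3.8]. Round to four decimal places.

For a bivariate normal, E[S | R=x] = μ_S + ρ·(σ_S/σ_R)·(x − μ_R).
E[S | R=-3.8] = 1.1 + (0.36)·(2.7/3.1)·(-3.8 − (-2.0)) = 1.1 + (0.31355)·(-1.8) = 0.5356.

0.5356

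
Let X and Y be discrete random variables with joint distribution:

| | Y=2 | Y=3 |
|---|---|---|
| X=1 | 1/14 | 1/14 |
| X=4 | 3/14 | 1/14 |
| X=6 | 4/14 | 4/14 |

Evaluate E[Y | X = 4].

9/4

P(X = 4) = 2/7.
Σ Y·P over the event = 2·(3/14) + 3·(1/14) = 9/14.
E[Y | X = 4] = (9/14) / (2/7) = 9/4.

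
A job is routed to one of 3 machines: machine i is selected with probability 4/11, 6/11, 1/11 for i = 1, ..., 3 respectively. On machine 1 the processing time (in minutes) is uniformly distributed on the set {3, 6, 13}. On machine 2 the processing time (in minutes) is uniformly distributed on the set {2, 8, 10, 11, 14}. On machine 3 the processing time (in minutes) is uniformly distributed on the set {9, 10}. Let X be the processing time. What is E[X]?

E[X | machine 1] = (3+6+13)/3 = 22/3.
E[X | machine 2] = (2+8+10+11+14)/5 = 9.
E[X | machine 3] = (9+10)/2 = 19/2.
E[X] = (4/11)·(22/3) + (6/11)·(9) + (1/11)·(19/2) = 557/66.

557/66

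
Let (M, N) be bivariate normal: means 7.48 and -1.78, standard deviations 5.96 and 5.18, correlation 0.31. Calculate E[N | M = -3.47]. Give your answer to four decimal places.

E[N | M=x] = μ_N + ρ(σ_N/σ_M)(x − μ_M) for jointly normal variables.
E[N | M=-3.47] = -1.78 + (0.31)·(5.18/5.96)·(-3.47 − (7.48)) = -1.78 + (0.26943)·(-10.95) = -4.7303.

-4.7303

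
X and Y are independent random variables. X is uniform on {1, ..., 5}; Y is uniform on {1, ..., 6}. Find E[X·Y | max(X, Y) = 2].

Outcomes with max(X, Y) = 2: (1,2), (2,1), (2,2), each with probability 1/30.
E[X·Y | max(X, Y) = 2] = (2 + 2 + 4) / 3 = 8/3.

8/3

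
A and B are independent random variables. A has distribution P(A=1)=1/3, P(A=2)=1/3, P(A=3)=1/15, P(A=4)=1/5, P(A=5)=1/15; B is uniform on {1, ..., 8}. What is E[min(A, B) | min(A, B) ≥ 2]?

P(min(A, B) ≥ 2) = 7/12.
Summing min(A,B)·P(x,y) over outcomes with min(A, B) ≥ 2 gives 97/60.
E[min(A, B) | min(A, B) ≥ 2] = (97/60) / (7/12) = 97/35.

97/35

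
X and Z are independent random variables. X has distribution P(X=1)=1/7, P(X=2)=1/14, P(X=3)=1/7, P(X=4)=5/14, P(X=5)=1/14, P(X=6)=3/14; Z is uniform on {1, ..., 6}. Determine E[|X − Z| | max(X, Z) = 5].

2

P(max(X, Z) = 5) = 5/28.
Summing |X−Z|·P(x,y) over outcomes with max(X, Z) = 5 gives 5/14.
E[|X − Z| | max(X, Z) = 5] = (5/14) / (5/28) = 2.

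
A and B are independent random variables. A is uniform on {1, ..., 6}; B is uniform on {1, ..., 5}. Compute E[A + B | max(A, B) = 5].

70/9

Outcomes with max(A, B) = 5: (1,5), (2,5), (3,5), (4,5), (5,1), (5,2), (5,3), (5,4), (5,5), each with probability 1/30.
E[A + B | max(A, B) = 5] = (6 + 7 + 8 + 9 + 6 + 7 + 8 + 9 + 10) / 9 = 70/9.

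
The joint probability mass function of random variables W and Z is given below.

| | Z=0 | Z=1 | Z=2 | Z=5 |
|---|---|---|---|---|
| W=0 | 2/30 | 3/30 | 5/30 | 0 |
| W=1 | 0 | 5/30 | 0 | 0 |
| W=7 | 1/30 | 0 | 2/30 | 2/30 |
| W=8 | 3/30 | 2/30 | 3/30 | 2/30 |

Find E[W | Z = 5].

15/2

P(Z = 5) = 2/15.
Summing W·P(W=x,Z=y) over the conditioning event gives 1.
E[W | Z = 5] = (1) / (2/15) = 15/2.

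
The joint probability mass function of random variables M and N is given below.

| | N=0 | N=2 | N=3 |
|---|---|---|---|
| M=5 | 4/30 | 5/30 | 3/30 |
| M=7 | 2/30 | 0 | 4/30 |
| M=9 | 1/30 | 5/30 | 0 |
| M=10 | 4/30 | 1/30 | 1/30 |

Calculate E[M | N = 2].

P(N = 2) = 11/30.
Σ M·P over the event = 5·(5/30) + 9·(5/30) + 10·(1/30) = 8/3.
E[M | N = 2] = (8/3) / (11/30) = 80/11.

80/11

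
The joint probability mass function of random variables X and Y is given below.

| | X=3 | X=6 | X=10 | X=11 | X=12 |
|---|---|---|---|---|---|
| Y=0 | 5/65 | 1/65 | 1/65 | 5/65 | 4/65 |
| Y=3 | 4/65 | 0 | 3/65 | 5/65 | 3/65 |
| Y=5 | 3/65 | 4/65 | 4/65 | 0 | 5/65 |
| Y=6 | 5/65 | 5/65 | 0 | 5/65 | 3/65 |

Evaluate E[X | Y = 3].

133/15

P(Y = 3) = 3/13.
Σ X·P over the event = 3·(4/65) + 10·(3/65) + 11·(5/65) + 12·(3/65) = 133/65.
E[X | Y = 3] = (133/65) / (3/13) = 133/15.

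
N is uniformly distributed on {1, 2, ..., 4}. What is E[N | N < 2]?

Given N < 2, N is equally likely to be any of {1}.
E[N | N < 2] = (1) / 1 = 1.

1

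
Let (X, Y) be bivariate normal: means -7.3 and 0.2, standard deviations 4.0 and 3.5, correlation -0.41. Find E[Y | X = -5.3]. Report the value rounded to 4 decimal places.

E[Y | X=x] = μ_Y + ρ(σ_Y/σ_X)(x − μ_X) for jointly normal variables.
E[Y | X=-5.3] = 0.2 + (-0.41)·(3.5/4.0)·(-5.3 − (-7.3)) = 0.2 + (-0.35875)·(2) = -0.5175.

-0.5175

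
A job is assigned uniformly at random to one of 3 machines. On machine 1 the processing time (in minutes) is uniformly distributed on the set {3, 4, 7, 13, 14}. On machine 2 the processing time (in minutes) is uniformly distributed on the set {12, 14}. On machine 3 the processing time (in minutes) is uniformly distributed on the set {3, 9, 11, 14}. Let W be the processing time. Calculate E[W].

E[W | machine 1] = (3+4+7+13+14)/5 = 41/5.
E[W | machine 2] = (12+14)/2 = 13.
E[W | machine 3] = (3+9+11+14)/4 = 37/4.
E[W] = (1/3)·(41/5) + (1/3)·(13) + (1/3)·(37/4) = 203/20.

203/20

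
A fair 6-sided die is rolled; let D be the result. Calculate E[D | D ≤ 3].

Given D ≤ 3, D is equally likely to be any of {1, 2, 3}.
E[D | D ≤ 3] = (1 + 2 + 3) / 3 = 2.

2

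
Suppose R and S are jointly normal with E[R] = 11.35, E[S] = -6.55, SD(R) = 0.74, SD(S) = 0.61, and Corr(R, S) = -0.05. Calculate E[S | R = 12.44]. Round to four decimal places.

For a bivariate normal, E[S | R=x] = μ_S + ρ·(σ_S/σ_R)·(x − μ_R).
E[S | R=12.44] = -6.55 + (-0.05)·(0.61/0.74)·(12.44 − (11.35)) = -6.55 + (-0.041216)·(1.09) = -6.5949.

-6.5949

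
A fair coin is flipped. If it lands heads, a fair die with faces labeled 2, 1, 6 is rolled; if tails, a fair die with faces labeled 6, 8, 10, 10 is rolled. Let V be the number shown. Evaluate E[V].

23/4

E[V | heads] = (2+1+6)/3 = 3.
E[V | tails] = (6+8+10+10)/4 = 17/2.
By the law of total expectation,
E[V] = (1/2)·(3) + (1/2)·(17/2) = 23/4.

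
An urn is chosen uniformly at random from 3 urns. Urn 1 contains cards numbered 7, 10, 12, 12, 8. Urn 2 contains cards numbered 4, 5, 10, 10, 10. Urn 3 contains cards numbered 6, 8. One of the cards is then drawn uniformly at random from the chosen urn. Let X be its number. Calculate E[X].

E[X | urn 1] = (7+10+12+12+8)/5 = 49/5.
E[X | urn 2] = (4+5+10+10+10)/5 = 39/5.
E[X | urn 3] = (6+8)/2 = 7.
E[X] = (1/3)·(49/5) + (1/3)·(39/5) + (1/3)·(7) = 41/5.

41/5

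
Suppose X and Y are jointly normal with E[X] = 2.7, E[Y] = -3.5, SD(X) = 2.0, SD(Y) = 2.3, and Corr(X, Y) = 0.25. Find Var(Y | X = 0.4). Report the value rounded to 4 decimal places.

The conditional variance in a bivariate normal is σ_Y²(1 − ρ²), independent of x.
Var(Y | X=0.4) = (2.3)²·(1 − (0.25)²) = 5.29·0.9375 = 4.9594.

4.9594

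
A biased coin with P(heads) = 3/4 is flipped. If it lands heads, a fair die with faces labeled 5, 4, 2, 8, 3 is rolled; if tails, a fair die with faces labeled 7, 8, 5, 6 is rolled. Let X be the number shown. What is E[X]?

E[X | heads] = (5+4+2+8+3)/5 = 22/5.
E[X | tails] = (7+8+5+6)/4 = 13/2.
E[X] = (3/4)·(22/5) + (1/4)·(13/2) = 197/40.

197/40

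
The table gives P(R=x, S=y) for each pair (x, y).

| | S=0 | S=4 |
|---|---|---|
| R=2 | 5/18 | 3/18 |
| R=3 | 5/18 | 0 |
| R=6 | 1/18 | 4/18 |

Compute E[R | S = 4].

P(S = 4) = 7/18.
Summing R·P(R=x,S=y) over the conditioning event gives 5/3.
E[R | S = 4] = (5/3) / (7/18) = 30/7.

30/7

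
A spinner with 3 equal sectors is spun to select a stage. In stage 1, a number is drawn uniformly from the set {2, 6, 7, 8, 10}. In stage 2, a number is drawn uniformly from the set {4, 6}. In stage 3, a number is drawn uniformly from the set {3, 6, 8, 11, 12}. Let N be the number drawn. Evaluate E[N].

98/15

E[N | stage 1] = (2+6+7+8+10)/5 = 33/5.
E[N | stage 2] = (4+6)/2 = 5.
E[N | stage 3] = (3+6+8+11+12)/5 = 8.
By the law of total expectation,
E[N] = (1/3)·(33/5) + (1/3)·(5) + (1/3)·(8) = 98/15.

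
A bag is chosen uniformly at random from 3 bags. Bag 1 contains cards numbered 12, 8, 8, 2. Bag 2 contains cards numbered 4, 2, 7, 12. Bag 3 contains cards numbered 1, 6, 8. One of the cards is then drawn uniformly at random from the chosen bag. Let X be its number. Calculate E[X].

25/4

E[X | bag 1] = (12+8+8+2)/4 = 15/2.
E[X | bag 2] = (4+2+7+12)/4 = 25/4.
E[X | bag 3] = (1+6+8)/3 = 5.
By the law of total expectation,
E[X] = (1/3)·(15/2) + (1/3)·(25/4) + (1/3)·(5) = 25/4.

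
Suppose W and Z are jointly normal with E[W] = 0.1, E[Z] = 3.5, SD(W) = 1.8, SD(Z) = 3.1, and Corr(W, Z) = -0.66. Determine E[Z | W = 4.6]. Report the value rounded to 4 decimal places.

-1.6150

For a bivariate normal, E[Z | W=x] = μ_Z + ρ·(σ_Z/σ_W)·(x − μ_W).
E[Z | W=4.6] = 3.5 + (-0.66)·(3.1/1.8)·(4.6 − (0.1)) = 3.5 + (-1.13667)·(4.5) = -1.6150.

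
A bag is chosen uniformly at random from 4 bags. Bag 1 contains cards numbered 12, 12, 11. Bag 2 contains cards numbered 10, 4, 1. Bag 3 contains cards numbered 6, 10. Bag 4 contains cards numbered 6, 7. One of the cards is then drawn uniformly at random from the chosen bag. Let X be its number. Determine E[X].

187/24

E[X | bag 1] = (12+12+11)/3 = 35/3.
E[X | bag 2] = (10+4+1)/3 = 5.
E[X | bag 3] = (6+10)/2 = 8.
E[X | bag 4] = (6+7)/2 = 13/2.
By the law of total expectation,
E[X] = (1/4)·(35/3) + (1/4)·(5) + (1/4)·(8) + (1/4)·(13/2) = 187/24.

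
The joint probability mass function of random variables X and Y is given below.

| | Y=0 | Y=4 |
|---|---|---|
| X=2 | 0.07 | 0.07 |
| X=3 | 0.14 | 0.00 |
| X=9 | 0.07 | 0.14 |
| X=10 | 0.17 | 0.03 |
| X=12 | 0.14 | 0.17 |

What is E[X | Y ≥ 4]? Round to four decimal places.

P(Y ≥ 4) = 0.41.
Σ X·P over the event = 2·(0.07) + 9·(0.14) + 10·(0.03) + 12·(0.17) = 3.74.
E[X | Y ≥ 4] = (3.74) / (0.41) = 9.1220.

9.1220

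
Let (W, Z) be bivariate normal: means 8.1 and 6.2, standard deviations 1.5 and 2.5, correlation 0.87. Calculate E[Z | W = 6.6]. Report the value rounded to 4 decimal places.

4.0250

For a bivariate normal, E[Z | W=x] = μ_Z + ρ·(σ_Z/σ_W)·(x − μ_W).
E[Z | W=6.6] = 6.2 + (0.87)·(2.5/1.5)·(6.6 − (8.1)) = 6.2 + (1.45)·(-1.5) = 4.0250.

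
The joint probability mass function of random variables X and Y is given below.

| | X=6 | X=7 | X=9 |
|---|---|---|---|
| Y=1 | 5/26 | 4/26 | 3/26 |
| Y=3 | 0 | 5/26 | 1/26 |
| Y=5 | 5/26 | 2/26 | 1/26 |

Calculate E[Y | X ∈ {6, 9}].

P(X ∈ {6, 9}) = 15/26.
Σ Y·P over the event = 1·(5/26) + 5·(5/26) + 1·(3/26) + 3·(1/26) + 5·(1/26) = 41/26.
E[Y | X ∈ {6, 9}] = (41/26) / (15/26) = 41/15.

41/15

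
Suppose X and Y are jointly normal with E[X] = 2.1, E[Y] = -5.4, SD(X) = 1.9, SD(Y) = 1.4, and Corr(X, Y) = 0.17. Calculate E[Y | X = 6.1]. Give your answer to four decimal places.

-4.8989

The regression of Y on X has slope ρ·σ_Y/σ_X and passes through (μ_X, μ_Y).
E[Y | X=6.1] = -5.4 + (0.17)·(1.4/1.9)·(6.1 − (2.1)) = -5.4 + (0.125263)·(4) = -4.8989.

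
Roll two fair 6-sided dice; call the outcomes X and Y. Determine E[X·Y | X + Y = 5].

5

Outcomes with X + Y = 5: (1,4), (2,3), (3,2), (4,1), each with probability 1/36.
E[X·Y | X + Y = 5] = (4 + 6 + 6 + 4) / 4 = 5.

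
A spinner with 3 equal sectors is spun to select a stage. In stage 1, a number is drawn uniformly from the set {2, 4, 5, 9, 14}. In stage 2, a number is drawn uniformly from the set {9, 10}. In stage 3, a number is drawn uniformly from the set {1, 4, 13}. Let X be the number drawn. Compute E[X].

E[X | stage 1] = (2+4+5+9+14)/5 = 34/5.
E[X | stage 2] = (9+10)/2 = 19/2.
E[X | stage 3] = (1+4+13)/3 = 6.
E[X] = (1/3)·(34/5) + (1/3)·(19/2) + (1/3)·(6) = 223/30.

223/30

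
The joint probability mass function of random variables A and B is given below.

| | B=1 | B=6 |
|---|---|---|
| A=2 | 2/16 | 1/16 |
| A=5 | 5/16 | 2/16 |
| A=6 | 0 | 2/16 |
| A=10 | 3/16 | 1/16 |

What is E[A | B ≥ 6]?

P(B ≥ 6) = 3/8.
Σ A·P over the event = 2·(1/16) + 5·(2/16) + 6·(2/16) + 10·(1/16) = 17/8.
E[A | B ≥ 6] = (17/8) / (3/8) = 17/3.

17/3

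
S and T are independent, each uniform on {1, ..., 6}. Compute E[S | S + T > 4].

58/15

P(S + T > 4) = 5/6.
Summing S·P(x,y) over outcomes with S + T > 4 gives 29/9.
E[S | S + T > 4] = (29/9) / (5/6) = 58/15.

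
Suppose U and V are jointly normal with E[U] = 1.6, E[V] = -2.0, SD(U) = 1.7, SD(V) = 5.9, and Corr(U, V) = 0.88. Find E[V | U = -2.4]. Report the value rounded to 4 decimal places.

For a bivariate normal, E[V | U=x] = μ_V + ρ·(σ_V/σ_U)·(x − μ_U).
E[V | U=-2.4] = -2.0 + (0.88)·(5.9/1.7)·(-2.4 − (1.6)) = -2.0 + (3.05412)·(-4) = -14.2165.

-14.2165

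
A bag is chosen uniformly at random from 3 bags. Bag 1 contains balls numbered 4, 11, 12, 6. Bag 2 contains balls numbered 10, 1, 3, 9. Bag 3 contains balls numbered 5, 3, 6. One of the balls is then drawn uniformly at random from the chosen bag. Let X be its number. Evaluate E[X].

E[X | bag 1] = (4+11+12+6)/4 = 33/4.
E[X | bag 2] = (10+1+3+9)/4 = 23/4.
E[X | bag 3] = (5+3+6)/3 = 14/3.
E[X] = (1/3)·(33/4) + (1/3)·(23/4) + (1/3)·(14/3) = 56/9.

56/9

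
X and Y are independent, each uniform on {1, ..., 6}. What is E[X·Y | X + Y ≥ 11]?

P(X + Y ≥ 11) = 1/12.
Summing XY·P(x,y) over outcomes with X + Y ≥ 11 gives 8/3.
E[X·Y | X + Y ≥ 11] = (8/3) / (1/12) = 32.

32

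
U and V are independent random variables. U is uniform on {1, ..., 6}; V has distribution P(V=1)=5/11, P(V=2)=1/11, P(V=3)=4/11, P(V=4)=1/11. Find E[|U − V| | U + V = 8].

2

P(U + V = 8) = 1/11.
Summing |U−V|·P(x,y) over outcomes with U + V = 8 gives 2/11.
E[|U − V| | U + V = 8] = (2/11) / (1/11) = 2.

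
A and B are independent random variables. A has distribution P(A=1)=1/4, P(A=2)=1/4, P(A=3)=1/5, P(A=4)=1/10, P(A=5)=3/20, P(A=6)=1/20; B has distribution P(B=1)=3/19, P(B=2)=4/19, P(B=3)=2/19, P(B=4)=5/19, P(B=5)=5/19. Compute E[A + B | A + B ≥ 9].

249/26

P(A + B ≥ 9) = 13/95.
Summing (A+B)·P(x,y) over outcomes with A + B ≥ 9 gives 249/190.
E[A + B | A + B ≥ 9] = (249/190) / (13/95) = 249/26.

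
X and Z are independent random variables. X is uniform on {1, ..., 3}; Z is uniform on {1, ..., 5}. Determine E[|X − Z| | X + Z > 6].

2

Outcomes with X + Z > 6: (2,5), (3,4), (3,5), each with probability 1/15.
E[|X − Z| | X + Z > 6] = (3 + 1 + 2) / 3 = 2.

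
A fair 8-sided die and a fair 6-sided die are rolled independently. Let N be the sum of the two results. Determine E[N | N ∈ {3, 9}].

15/2

P(N ∈ {3, 9}) = 1/6.
Σ over the event: 3·1/24 + 9·1/8 = 5/4.
E[N | N ∈ {3, 9}] = (5/4) / (1/6) = 15/2.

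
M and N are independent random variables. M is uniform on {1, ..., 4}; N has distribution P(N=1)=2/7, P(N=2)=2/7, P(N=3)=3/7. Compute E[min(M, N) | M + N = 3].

1

P(M + N = 3) = 1/7.
Summing min(M,N)·P(x,y) over outcomes with M + N = 3 gives 1/7.
E[min(M, N) | M + N = 3] = (1/7) / (1/7) = 1.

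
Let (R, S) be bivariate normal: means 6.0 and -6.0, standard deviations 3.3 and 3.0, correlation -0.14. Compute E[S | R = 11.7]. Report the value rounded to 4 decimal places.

E[S | R=x] = μ_S + ρ(σ_S/σ_R)(x − μ_R) for jointly normal variables.
E[S | R=11.7] = -6.0 + (-0.14)·(3.0/3.3)·(11.7 − (6.0)) = -6.0 + (-0.127273)·(5.7) = -6.7255.

-6.7255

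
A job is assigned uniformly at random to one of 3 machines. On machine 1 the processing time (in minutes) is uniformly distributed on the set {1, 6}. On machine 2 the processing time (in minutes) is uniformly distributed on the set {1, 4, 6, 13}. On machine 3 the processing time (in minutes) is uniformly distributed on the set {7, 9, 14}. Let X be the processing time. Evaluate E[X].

13/2

E[X | machine 1] = (1+6)/2 = 7/2.
E[X | machine 2] = (1+4+6+13)/4 = 6.
E[X | machine 3] = (7+9+14)/3 = 10.
By the law of total expectation,
E[X] = (1/3)·(7/2) + (1/3)·(6) + (1/3)·(10) = 13/2.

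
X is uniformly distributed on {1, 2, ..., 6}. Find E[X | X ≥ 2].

Given X ≥ 2, X is equally likely to be any of {2, 3, 4, 5, 6}.
E[X | X ≥ 2] = (2 + 3 + 4 + 5 + 6) / 5 = 4.

4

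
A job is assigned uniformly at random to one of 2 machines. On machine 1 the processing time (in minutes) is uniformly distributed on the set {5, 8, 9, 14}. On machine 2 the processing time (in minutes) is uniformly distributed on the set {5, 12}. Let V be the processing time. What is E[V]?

E[V | machine 1] = (5+8+9+14)/4 = 9.
E[V | machine 2] = (5+12)/2 = 17/2.
E[V] = (1/2)·(9) + (1/2)·(17/2) = 35/4.

35/4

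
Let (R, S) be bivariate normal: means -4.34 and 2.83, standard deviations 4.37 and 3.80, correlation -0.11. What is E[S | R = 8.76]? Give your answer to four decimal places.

For a bivariate normal, E[S | R=x] = μ_S + ρ·(σ_S/σ_R)·(x − μ_R).
E[S | R=8.76] = 2.83 + (-0.11)·(3.80/4.37)·(8.76 − (-4.34)) = 2.83 + (-0.095652)·(13.1) = 1.5770.

1.5770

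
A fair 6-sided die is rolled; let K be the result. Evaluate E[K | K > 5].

6

Given K > 5, K is equally likely to be any of {6}.
E[K | K > 5] = (6) / 1 = 6.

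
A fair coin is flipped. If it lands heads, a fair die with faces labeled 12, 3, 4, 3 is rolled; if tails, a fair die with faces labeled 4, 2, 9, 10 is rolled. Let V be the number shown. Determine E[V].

47/8

E[V | heads] = (12+3+4+3)/4 = 11/2.
E[V | tails] = (4+2+9+10)/4 = 25/4.
E[V] = (1/2)·(11/2) + (1/2)·(25/4) = 47/8.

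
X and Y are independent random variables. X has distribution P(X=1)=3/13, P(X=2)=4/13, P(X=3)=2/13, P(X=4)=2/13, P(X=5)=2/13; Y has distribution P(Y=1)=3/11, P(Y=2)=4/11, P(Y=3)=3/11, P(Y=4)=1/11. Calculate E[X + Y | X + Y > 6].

P(X + Y > 6) = 2/11.
Summing (X+Y)·P(x,y) over outcomes with X + Y > 6 gives 194/143.
E[X + Y | X + Y > 6] = (194/143) / (2/11) = 97/13.

97/13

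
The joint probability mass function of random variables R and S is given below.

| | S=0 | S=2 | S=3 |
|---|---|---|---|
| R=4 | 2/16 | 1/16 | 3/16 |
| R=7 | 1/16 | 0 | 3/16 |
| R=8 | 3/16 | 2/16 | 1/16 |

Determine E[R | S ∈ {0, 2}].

P(S ∈ {0, 2}) = 9/16.
Σ R·P over the event = 4·(2/16) + 4·(1/16) + 7·(1/16) + 8·(3/16) + 8·(2/16) = 59/16.
E[R | S ∈ {0, 2}] = (59/16) / (9/16) = 59/9.

59/9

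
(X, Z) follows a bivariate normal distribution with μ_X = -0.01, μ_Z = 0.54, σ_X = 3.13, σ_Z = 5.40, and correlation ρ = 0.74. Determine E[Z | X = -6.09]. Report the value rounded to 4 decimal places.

For a bivariate normal, E[Z | X=x] = μ_Z + ρ·(σ_Z/σ_X)·(x − μ_X).
E[Z | X=-6.09] = 0.54 + (0.74)·(5.40/3.13)·(-6.09 − (-0.01)) = 0.54 + (1.27668)·(-6.08) = -7.2222.

-7.2222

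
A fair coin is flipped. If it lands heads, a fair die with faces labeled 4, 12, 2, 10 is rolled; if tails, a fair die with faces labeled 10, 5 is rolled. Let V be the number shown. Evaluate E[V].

E[V | heads] = (4+12+2+10)/4 = 7.
E[V | tails] = (10+5)/2 = 15/2.
E[V] = (1/2)·(7) + (1/2)·(15/2) = 29/4.

29/4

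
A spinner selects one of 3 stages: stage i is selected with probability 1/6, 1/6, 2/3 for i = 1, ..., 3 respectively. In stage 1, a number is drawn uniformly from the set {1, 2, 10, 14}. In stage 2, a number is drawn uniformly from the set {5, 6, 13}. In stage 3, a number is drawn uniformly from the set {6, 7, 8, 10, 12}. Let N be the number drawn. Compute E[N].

983/120

E[N | stage 1] = (1+2+10+14)/4 = 27/4.
E[N | stage 2] = (5+6+13)/3 = 8.
E[N | stage 3] = (6+7+8+10+12)/5 = 43/5.
E[N] = (1/6)·(27/4) + (1/6)·(8) + (2/3)·(43/5) = 983/120.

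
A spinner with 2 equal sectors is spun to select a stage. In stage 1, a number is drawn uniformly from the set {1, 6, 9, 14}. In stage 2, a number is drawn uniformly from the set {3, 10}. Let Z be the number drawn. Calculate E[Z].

7

E[Z | stage 1] = (1+6+9+14)/4 = 15/2.
E[Z | stage 2] = (3+10)/2 = 13/2.
E[Z] = (1/2)·(15/2) + (1/2)·(13/2) = 7.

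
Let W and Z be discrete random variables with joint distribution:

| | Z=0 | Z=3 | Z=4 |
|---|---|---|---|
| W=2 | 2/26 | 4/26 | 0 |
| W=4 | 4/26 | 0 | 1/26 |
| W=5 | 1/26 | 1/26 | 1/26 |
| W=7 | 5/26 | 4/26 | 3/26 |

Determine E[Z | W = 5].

P(W = 5) = 3/26.
Σ Z·P over the event = 0·(1/26) + 3·(1/26) + 4·(1/26) = 7/26.
E[Z | W = 5] = (7/26) / (3/26) = 7/3.

7/3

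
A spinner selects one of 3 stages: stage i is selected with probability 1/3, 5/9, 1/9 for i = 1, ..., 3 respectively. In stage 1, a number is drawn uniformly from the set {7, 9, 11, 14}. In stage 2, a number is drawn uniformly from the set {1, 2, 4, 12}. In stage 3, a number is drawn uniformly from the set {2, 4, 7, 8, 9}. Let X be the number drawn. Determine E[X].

E[X | stage 1] = (7+9+11+14)/4 = 41/4.
E[X | stage 2] = (1+2+4+12)/4 = 19/4.
E[X | stage 3] = (2+4+7+8+9)/5 = 6.
E[X] = (1/3)·(41/4) + (5/9)·(19/4) + (1/9)·(6) = 121/18.

121/18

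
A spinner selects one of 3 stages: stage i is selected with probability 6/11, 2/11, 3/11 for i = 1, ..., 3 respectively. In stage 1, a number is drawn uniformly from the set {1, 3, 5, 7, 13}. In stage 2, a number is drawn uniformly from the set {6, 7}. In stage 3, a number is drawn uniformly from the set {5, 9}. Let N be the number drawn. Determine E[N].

E[N | stage 1] = (1+3+5+7+13)/5 = 29/5.
E[N | stage 2] = (6+7)/2 = 13/2.
E[N | stage 3] = (5+9)/2 = 7.
E[N] = (6/11)·(29/5) + (2/11)·(13/2) + (3/11)·(7) = 344/55.

344/55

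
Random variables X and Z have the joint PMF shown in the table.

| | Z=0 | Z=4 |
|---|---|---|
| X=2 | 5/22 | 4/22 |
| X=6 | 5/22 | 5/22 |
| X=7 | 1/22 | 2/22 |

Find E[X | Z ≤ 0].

47/11

P(Z ≤ 0) = 1/2.
Σ X·P over the event = 2·(5/22) + 6·(5/22) + 7·(1/22) = 47/22.
E[X | Z ≤ 0] = (47/22) / (1/2) = 47/11.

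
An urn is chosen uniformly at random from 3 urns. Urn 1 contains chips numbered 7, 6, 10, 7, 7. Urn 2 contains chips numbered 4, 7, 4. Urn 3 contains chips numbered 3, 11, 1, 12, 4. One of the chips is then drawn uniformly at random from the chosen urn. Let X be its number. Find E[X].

31/5

E[X | urn 1] = (7+6+10+7+7)/5 = 37/5.
E[X | urn 2] = (4+7+4)/3 = 5.
E[X | urn 3] = (3+11+1+12+4)/5 = 31/5.
By the law of total expectation,
E[X] = (1/3)·(37/5) + (1/3)·(5) + (1/3)·(31/5) = 31/5.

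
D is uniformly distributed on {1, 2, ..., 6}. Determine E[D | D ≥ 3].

Given D ≥ 3, D is equally likely to be any of {3, 4, 5, 6}.
E[D | D ≥ 3] = (3 + 4 + 5 + 6) / 4 = 9/2.

9/2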